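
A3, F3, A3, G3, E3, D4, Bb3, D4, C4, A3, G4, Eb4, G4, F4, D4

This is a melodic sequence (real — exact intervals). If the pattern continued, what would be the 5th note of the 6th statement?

F5

With 5-note cells, note 5 of each statement runs E3, A3, D4.
Each moves up a 4th. Continuing: G4 → C5 → F5.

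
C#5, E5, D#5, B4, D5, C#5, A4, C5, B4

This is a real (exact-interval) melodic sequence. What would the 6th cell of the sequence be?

With a 3-note motive the entries are C#5, B4, A4, each down a 2nd from the previous.
Carrying on: G4 → F4 → Eb4.
So cell 6 is Eb4 Gb4 F4.

Eb4 Gb4 F4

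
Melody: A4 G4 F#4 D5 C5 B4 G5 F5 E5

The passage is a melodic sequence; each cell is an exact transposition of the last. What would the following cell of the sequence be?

With a 3-note motive the entries are A4, D5, G5, each up a 4th from the previous.
So cell 4 is C6 Bb5 A5.

C6 Bb5 A5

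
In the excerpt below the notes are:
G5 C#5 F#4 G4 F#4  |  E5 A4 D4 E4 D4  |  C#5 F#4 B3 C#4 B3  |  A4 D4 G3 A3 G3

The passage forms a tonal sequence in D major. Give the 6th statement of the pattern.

D4 G3 C#3 D3 C#3

Taking 5-note groups, the heads are G5, E5, C#5, A4: the pattern moves down a 3rd.
Extending down a 3rd: F#4 → D4.
Statement 6 starts on D4 and keeps the same diatonic contour: D4 G3 C#3 D3 C#3.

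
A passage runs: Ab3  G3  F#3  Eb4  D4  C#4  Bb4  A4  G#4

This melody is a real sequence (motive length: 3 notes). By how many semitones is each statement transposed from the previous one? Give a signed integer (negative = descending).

7

Unit = 3 notes; the statements start on Ab3, Eb4, Bb4, moving up a 5th each time.
Ab3→Eb4 is 63 − 56 = 7 semitones.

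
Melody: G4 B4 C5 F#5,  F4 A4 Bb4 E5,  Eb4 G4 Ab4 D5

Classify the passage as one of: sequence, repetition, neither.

sequence

Each 4-note cell is the previous one transposed down a 2nd.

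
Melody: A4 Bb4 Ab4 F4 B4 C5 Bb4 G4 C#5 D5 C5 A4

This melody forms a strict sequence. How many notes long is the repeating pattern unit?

There are 12 notes; a 4-note unit gives 3 cells:
A4 Bb4 Ab4 F4 | B4 C5 Bb4 G4 | C#5 D5 C5 A4
That's a consistent up a 2nd shift per cell, and no other grouping gives one.

4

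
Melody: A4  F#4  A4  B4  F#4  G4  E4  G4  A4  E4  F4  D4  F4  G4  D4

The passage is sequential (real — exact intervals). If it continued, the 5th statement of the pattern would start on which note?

Db4

With a 5-note motive the entries are A4, G4, F4, each down a 2nd from the previous.
Continuing: Eb4 → Db4. Statement 5 starts on Db4.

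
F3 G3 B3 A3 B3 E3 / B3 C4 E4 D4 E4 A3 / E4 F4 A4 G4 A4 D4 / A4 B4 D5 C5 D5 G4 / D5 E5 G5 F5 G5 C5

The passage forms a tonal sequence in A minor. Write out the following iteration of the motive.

G5 A5 C6 B5 C6 F5

Taking 6-note groups, the heads are F3, B3, E4, A4, D5: the pattern moves up a 4th.
From G5 the diatonic shape gives G5 A5 C6 B5 C6 F5.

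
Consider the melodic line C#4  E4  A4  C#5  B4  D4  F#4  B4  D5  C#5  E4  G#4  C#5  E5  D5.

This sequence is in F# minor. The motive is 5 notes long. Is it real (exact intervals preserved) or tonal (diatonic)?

Every note is diatonic to F# minor.
Cell 1 has +3 semitones from note 1 to 2, but cell 2 has +4 — the interval quality changes while the contour stays the same, which is the hallmark of a tonal sequence.

tonal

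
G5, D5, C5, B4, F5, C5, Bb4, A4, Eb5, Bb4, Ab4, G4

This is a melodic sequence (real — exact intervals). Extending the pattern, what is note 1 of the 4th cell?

With 4-note cells, note 1 of each statement runs G5, F5, Eb5.
Each moves down a 2nd; the next is Db5.

Db5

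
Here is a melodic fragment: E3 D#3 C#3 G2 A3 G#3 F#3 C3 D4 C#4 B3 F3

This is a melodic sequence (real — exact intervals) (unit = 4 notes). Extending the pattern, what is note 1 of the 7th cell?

Bb5

With 4-note cells, note 1 of each statement runs E3, A3, D4.
Each moves up a 4th. Continuing: G4 → C5 → F5 → Bb5.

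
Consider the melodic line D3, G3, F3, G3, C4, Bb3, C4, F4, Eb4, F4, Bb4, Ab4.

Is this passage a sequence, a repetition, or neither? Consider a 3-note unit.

Each 3-note cell is the previous one transposed up a 4th.

sequence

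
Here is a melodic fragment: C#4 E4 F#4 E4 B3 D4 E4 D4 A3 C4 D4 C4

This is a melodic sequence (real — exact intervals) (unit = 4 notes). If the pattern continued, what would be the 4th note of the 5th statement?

Ab3

The unit is 4 notes. Position-4 pitches of the 3 shown cells: E4, D4, C4.
Carrying that down a 2nd forward: Bb3 → Ab3.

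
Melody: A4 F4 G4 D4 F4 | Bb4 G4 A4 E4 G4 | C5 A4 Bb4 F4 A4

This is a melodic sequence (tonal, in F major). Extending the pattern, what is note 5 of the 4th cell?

Bb4

The unit is 5 notes. Position-5 pitches of the 3 shown cells: F4, G4, A4.
Each moves up a 2nd; the next is Bb4.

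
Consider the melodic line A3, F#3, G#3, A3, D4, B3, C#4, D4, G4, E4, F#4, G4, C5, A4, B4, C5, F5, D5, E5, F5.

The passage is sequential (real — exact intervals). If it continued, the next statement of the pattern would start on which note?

Taking 4-note groups, the heads are A3, D4, G4, C5, F5: the pattern moves up a 4th.
One more step up a 4th gives Bb5.

Bb5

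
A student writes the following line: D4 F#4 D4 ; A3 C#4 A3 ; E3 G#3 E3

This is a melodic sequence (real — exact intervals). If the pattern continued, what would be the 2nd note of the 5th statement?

A#2

With 3-note cells, note 2 of each statement runs F#4, C#4, G#3.
Extending down a 4th: D#3 → A#2.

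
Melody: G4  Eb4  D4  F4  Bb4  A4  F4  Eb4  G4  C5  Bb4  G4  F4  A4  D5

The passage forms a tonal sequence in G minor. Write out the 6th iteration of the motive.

Unit = 5 notes; the statements start on G4, A4, Bb4, moving up a 2nd each time.
Extending up a 2nd: C5 → D5 → Eb5.
So cell 6 is Eb5 C5 Bb4 D5 G5.

Eb5 C5 Bb4 D5 G5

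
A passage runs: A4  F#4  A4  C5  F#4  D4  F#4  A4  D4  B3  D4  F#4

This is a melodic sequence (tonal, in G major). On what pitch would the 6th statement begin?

E3

The 4-note cells begin on A4, F#4, D4 — each down a 3rd from the last.
Extending the heads down a 3rd: B3 → G3 → E3.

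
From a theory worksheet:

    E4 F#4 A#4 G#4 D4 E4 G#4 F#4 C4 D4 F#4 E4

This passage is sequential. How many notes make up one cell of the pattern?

4

12 notes total. Splitting into 3 groups of 4:
E4 F#4 A#4 G#4 | D4 E4 G#4 F#4 | C4 D4 F#4 E4
Each cell is the previous one down a 2nd — so the unit is 4 notes.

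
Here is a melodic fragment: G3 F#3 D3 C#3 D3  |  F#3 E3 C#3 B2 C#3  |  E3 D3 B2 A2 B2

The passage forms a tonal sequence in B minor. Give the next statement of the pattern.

The 5-note cells begin on G3, F#3, E3 — each down a 2nd from the last.
So cell 4 is D3 C#3 A2 G2 A2.

D3 C#3 A2 G2 A2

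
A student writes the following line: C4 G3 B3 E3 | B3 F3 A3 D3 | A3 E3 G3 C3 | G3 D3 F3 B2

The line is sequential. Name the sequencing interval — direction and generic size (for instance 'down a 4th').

With a 4-note motive the entries are C4, B3, A3, G3, each down a 2nd from the previous.
From C4 to B3: down a 2nd.

down a 2nd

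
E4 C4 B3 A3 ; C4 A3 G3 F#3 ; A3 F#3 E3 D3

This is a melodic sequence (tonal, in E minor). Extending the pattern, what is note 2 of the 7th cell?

With 4-note cells, note 2 of each statement runs C4, A3, F#3.
Extending down a 3rd: D3 → B2 → G2 → E2.

E2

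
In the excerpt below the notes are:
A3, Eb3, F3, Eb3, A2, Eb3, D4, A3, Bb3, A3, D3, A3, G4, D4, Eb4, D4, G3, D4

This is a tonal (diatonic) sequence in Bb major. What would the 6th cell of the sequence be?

Bb5 F5 G5 F5 Bb4 F5

Unit = 6 notes; the statements start on A3, D4, G4, moving up a 4th each time.
Continuing the starts: C5 → F5 → Bb5.
From Bb5 the diatonic shape gives Bb5 F5 G5 F5 Bb4 F5.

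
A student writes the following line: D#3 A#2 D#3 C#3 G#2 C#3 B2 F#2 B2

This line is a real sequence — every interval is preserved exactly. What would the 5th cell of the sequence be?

G2 D2 G2

With a 3-note motive the entries are D#3, C#3, B2, each down a 2nd from the previous.
Extending down a 2nd: A2 → G2.
From G2 the exact shape gives G2 D2 G2.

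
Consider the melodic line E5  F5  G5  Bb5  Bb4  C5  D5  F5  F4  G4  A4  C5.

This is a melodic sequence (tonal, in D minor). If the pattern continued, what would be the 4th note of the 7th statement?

Grouping in 4s, the 4th note of each cell is Bb5, F5, C5.
Carrying that down a 4th forward: G4 → D4 → A3 → E3.

E3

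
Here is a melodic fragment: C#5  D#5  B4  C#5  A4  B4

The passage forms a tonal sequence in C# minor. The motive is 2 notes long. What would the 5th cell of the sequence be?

F#4 G#4

The 2-note cells begin on C#5, B4, A4 — each down a 2nd from the last.
Continuing the starts: G#4 → F#4.
From F#4 the diatonic shape gives F#4 G#4.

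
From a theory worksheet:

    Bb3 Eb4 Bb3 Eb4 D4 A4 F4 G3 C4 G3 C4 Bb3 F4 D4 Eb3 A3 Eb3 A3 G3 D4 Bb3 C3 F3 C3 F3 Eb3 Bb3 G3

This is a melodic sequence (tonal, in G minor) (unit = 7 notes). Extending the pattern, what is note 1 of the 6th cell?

F2

With 7-note cells, note 1 of each statement runs Bb3, G3, Eb3, C3.
Carrying that down a 3rd forward: A2 → F2.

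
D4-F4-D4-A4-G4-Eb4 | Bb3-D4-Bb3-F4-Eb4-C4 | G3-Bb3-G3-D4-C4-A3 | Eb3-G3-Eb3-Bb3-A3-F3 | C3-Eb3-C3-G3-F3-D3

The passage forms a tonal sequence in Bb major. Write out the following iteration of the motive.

With a 6-note motive the entries are D4, Bb3, G3, Eb3, C3, each down a 3rd from the previous.
From A2 the diatonic shape gives A2 C3 A2 Eb3 D3 Bb2.

A2 C3 A2 Eb3 D3 Bb2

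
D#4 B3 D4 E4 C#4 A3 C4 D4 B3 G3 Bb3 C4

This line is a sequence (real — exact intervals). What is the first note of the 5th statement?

G3

Unit = 4 notes; the statements start on D#4, C#4, B3, moving down a 2nd each time.
Extending the heads down a 2nd: A3 → G3.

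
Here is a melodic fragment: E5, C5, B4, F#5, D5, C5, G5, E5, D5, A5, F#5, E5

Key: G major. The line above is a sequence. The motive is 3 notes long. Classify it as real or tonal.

tonal

Every note is diatonic to G major.
Cell 1 has -1 semitones from note 2 to 3, but cell 2 has -2 — the interval quality changes while the contour stays the same, which is the hallmark of a tonal sequence.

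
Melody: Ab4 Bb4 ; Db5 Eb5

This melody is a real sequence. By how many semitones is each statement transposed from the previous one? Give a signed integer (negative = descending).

5

The 2-note cells begin on Ab4, Db5 — each up a 4th from the last.
Ab4→Db5 is 73 − 68 = 5 semitones.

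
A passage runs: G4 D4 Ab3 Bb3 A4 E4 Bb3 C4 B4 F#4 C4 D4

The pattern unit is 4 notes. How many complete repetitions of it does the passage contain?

12 notes in groups of 4 gives 12/4 = 3 statements.
Starts: G4, A4, B4 — each up a 2nd.

3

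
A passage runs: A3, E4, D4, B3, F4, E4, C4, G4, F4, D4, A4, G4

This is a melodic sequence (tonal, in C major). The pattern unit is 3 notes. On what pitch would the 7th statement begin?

G4

Unit = 3 notes; the statements start on A3, B3, C4, D4, moving up a 2nd each time.
Extending the heads up a 2nd: E4 → F4 → G4.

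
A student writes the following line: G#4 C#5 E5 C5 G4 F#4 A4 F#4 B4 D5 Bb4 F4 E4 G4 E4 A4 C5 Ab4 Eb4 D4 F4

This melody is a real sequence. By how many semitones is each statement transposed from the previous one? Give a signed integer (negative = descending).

Unit = 7 notes; the statements start on G#4, F#4, E4, moving down a 2nd each time.
G#4 to F#4 spans -2 semitones.

-2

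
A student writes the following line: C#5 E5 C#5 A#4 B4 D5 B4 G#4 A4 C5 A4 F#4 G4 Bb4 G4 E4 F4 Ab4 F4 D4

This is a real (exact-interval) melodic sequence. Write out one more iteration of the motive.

Eb4 Gb4 Eb4 C4

The 4-note cells begin on C#5, B4, A4, G4, F4 — each down a 2nd from the last.
From Eb4 the exact shape gives Eb4 Gb4 Eb4 C4.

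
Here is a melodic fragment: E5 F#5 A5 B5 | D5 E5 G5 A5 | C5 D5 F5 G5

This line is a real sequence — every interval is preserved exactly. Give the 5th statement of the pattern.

Ab4 Bb4 Db5 Eb5

Taking 4-note groups, the heads are E5, D5, C5: the pattern moves down a 2nd.
Continuing the starts: Bb4 → Ab4.
Statement 5 starts on Ab4 and keeps the same exact contour: Ab4 Bb4 Db5 Eb5.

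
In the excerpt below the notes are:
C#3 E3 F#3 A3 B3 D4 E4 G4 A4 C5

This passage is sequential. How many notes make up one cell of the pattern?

There are 10 notes; a 2-note unit gives 5 cells:
C#3 E3 | F#3 A3 | B3 D4 | E4 G4 | A4 C5
That's a consistent up a 4th shift per cell, and no other grouping gives one.

2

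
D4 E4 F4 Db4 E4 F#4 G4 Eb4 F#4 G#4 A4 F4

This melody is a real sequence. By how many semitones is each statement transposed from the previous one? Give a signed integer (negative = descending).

2

With a 4-note motive the entries are D4, E4, F#4, each up a 2nd from the previous.
D4→E4 is 64 − 62 = 2 semitones.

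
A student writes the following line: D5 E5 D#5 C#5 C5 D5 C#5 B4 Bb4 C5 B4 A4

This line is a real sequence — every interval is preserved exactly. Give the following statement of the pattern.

Ab4 Bb4 A4 G4

Taking 4-note groups, the heads are D5, C5, Bb4: the pattern moves down a 2nd.
Statement 4 starts on Ab4 and keeps the same exact contour: Ab4 Bb4 A4 G4.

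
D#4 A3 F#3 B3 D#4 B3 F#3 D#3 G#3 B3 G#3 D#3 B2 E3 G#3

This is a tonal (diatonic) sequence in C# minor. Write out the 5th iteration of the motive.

Taking 5-note groups, the heads are D#4, B3, G#3: the pattern moves down a 3rd.
Carrying on: E3 → C#3.
Statement 5 starts on C#3 and keeps the same diatonic contour: C#3 G#2 E2 A2 C#3.

C#3 G#2 E2 A2 C#3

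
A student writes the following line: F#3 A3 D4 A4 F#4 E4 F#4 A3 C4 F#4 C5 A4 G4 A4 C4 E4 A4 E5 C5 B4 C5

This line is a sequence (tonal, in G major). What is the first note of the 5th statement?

G4

With a 7-note motive the entries are F#3, A3, C4, each up a 3rd from the previous.
Continuing: E4 → G4. Statement 5 starts on G4.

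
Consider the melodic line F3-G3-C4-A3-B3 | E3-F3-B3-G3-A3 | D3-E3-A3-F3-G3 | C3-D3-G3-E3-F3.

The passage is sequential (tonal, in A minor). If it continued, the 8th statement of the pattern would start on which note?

Unit = 5 notes; the statements start on F3, E3, D3, C3, moving down a 2nd each time.
Extending the heads down a 2nd: B2 → A2 → G2 → F2.

F2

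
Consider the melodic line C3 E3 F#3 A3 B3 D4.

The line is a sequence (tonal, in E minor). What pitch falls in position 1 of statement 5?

A4

With 2-note cells, note 1 of each statement runs C3, F#3, B3.
Carrying that up a 4th forward: E4 → A4.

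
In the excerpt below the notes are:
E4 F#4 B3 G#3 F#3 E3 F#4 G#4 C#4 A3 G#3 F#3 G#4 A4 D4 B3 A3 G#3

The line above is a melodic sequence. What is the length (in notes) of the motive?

6

Try groups of 6 (3 cells in 18 notes):
E4 F#4 B3 G#3 F#3 E3 | F#4 G#4 C#4 A3 G#3 F#3 | G#4 A4 D4 B3 A3 G#3
That's a consistent up a 2nd shift per cell, and no other grouping gives one.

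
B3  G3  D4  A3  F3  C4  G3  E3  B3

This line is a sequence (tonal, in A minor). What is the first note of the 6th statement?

With a 3-note motive the entries are B3, A3, G3, each down a 2nd from the previous.
Extending the heads down a 2nd: F3 → E3 → D3.

D3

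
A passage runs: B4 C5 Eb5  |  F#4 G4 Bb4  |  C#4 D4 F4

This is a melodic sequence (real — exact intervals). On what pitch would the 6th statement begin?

A#2

Taking 3-note groups, the heads are B4, F#4, C#4: the pattern moves down a 4th.
Extending the heads down a 4th: G#3 → D#3 → A#2.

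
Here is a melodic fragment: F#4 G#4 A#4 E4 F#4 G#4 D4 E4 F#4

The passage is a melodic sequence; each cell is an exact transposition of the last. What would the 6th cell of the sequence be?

With a 3-note motive the entries are F#4, E4, D4, each down a 2nd from the previous.
Carrying on: C4 → Bb3 → Ab3.
Statement 6 starts on Ab3 and keeps the same exact contour: Ab3 Bb3 C4.

Ab3 Bb3 C4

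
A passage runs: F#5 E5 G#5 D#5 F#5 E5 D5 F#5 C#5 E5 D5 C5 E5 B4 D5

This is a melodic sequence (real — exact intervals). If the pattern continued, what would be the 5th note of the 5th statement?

Bb4

Grouping in 5s, the 5th note of each cell is F#5, E5, D5.
Each moves down a 2nd. Continuing: C5 → Bb4.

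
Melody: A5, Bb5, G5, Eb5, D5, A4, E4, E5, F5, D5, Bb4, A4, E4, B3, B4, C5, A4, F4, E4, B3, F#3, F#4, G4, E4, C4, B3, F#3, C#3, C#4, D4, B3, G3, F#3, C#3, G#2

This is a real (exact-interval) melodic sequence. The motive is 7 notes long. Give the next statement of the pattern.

With a 7-note motive the entries are A5, E5, B4, F#4, C#4, each down a 4th from the previous.
Statement 6 starts on G#3 and keeps the same exact contour: G#3 A3 F#3 D3 C#3 G#2 D#2.

G#3 A3 F#3 D3 C#3 G#2 D#2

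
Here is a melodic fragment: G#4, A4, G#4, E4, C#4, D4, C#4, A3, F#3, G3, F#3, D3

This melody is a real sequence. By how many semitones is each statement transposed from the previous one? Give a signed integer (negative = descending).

-7

With a 4-note motive the entries are G#4, C#4, F#3, each down a 5th from the previous.
G#4→C#4 is 61 − 68 = -7 semitones.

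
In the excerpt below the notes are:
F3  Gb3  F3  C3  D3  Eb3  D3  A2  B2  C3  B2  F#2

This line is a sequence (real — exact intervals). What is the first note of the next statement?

Taking 4-note groups, the heads are F3, D3, B2: the pattern moves down a 3rd.
The next head, down a 3rd from B2, is G#2.

G#2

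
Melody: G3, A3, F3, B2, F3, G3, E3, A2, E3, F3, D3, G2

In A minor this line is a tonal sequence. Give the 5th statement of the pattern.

C3 D3 B2 E2

Unit = 4 notes; the statements start on G3, F3, E3, moving down a 2nd each time.
Carrying on: D3 → C3.
Statement 5 starts on C3 and keeps the same diatonic contour: C3 D3 B2 E2.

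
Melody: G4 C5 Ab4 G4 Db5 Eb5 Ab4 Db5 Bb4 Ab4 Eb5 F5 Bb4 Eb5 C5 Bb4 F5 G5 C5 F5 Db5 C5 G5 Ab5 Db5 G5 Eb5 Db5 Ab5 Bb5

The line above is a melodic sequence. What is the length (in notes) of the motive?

There are 30 notes; a 6-note unit gives 5 cells:
G4 C5 Ab4 G4 Db5 Eb5 | Ab4 Db5 Bb4 Ab4 Eb5 F5 | Bb4 Eb5 C5 Bb4 F5 G5 | C5 F5 Db5 C5 G5 Ab5 | Db5 G5 Eb5 Db5 Ab5 Bb5
Every group is a transposition up a 2nd of the one before; no shorter unit works.

6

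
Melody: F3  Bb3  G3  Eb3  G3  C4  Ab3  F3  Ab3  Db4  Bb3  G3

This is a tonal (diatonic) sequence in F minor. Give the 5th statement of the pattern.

Taking 4-note groups, the heads are F3, G3, Ab3: the pattern moves up a 2nd.
Extending up a 2nd: Bb3 → C4.
From C4 the diatonic shape gives C4 F4 Db4 Bb3.

C4 F4 Db4 Bb3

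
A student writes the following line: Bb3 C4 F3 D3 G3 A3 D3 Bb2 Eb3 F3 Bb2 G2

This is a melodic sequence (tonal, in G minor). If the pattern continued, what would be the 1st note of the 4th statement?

Grouping in 4s, the 1st note of each cell is Bb3, G3, Eb3.
One more down a 3rd gives C3.

C3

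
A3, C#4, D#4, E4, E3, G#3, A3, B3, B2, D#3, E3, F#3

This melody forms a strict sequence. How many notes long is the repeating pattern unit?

There are 12 notes; a 4-note unit gives 3 cells:
A3 C#4 D#4 E4 | E3 G#3 A3 B3 | B2 D#3 E3 F#3
Every group is a transposition down a 4th of the one before; no shorter unit works.

4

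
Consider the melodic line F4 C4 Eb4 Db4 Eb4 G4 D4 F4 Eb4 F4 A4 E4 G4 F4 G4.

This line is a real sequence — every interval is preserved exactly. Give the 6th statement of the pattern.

D#5 A#4 C#5 B4 C#5

The 5-note cells begin on F4, G4, A4 — each up a 2nd from the last.
Carrying on: B4 → C#5 → D#5.
Statement 6 starts on D#5 and keeps the same exact contour: D#5 A#4 C#5 B4 C#5.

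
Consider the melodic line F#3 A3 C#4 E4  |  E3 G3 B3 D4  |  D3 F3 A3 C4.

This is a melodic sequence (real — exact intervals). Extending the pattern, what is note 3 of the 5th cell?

F3

The unit is 4 notes. Position-3 pitches of the 3 shown cells: C#4, B3, A3.
Each moves down a 2nd. Continuing: G3 → F3.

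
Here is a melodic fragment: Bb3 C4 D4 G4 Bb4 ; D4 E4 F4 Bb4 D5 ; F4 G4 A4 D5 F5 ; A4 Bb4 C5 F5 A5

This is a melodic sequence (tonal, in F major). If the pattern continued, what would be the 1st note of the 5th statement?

C5

Grouping in 5s, the 1st note of each cell is Bb3, D4, F4, A4.
One more up a 3rd gives C5.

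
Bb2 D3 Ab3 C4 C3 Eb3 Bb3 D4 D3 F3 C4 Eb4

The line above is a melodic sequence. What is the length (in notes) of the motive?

12 notes total. Splitting into 3 groups of 4:
Bb2 D3 Ab3 C4 | C3 Eb3 Bb3 D4 | D3 F3 C4 Eb4
That's a consistent up a 2nd shift per cell, and no other grouping gives one.

4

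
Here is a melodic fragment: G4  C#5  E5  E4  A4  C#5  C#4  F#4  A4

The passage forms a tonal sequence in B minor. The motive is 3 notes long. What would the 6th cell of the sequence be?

D3 G3 B3

Taking 3-note groups, the heads are G4, E4, C#4: the pattern moves down a 3rd.
Extending down a 3rd: A3 → F#3 → D3.
So cell 6 is D3 G3 B3.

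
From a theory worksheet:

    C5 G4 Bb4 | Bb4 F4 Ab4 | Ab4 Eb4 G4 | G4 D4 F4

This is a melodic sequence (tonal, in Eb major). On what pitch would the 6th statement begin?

Eb4

With a 3-note motive the entries are C5, Bb4, Ab4, G4, each down a 2nd from the previous.
Continuing: F4 → Eb4. Statement 6 starts on Eb4.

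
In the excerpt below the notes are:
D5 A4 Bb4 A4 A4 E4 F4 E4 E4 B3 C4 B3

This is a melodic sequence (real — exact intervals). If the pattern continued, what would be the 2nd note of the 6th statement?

Grouping in 4s, the 2nd note of each cell is A4, E4, B3.
Extending down a 4th: F#3 → C#3 → G#2.

G#2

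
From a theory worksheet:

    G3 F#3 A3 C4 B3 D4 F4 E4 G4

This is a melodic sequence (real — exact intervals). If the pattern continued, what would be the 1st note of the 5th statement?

Eb5

Grouping in 3s, the 1st note of each cell is G3, C4, F4.
Extending up a 4th: Bb4 → Eb5.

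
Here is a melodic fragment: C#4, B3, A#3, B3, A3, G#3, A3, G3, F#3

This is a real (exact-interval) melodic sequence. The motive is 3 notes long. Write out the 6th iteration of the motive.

Unit = 3 notes; the statements start on C#4, B3, A3, moving down a 2nd each time.
Extending down a 2nd: G3 → F3 → Eb3.
Statement 6 starts on Eb3 and keeps the same exact contour: Eb3 Db3 C3.

Eb3 Db3 C3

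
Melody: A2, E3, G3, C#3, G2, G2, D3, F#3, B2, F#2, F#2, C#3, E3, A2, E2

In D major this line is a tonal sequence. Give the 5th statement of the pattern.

D2 A2 C#3 F#2 C#2

With a 5-note motive the entries are A2, G2, F#2, each down a 2nd from the previous.
Carrying on: E2 → D2.
From D2 the diatonic shape gives D2 A2 C#3 F#2 C#2.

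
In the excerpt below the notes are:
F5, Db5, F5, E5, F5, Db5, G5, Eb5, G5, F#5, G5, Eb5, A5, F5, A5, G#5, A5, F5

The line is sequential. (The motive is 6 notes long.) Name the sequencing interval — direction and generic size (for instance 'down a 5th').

up a 2nd

The 6-note cells begin on F5, G5, A5 — each up a 2nd from the last.
From F5 to G5: up a 2nd.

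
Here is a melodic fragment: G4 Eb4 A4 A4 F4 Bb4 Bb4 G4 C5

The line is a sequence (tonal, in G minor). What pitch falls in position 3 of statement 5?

Eb5

The unit is 3 notes. Position-3 pitches of the 3 shown cells: A4, Bb4, C5.
Extending up a 2nd: D5 → Eb5.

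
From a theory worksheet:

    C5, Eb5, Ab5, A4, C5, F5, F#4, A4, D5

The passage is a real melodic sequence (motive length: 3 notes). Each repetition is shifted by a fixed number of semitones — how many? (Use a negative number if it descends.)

Taking 3-note groups, the heads are C5, A4, F#4: the pattern moves down a 3rd.
C5 to A4 spans -3 semitones.

-3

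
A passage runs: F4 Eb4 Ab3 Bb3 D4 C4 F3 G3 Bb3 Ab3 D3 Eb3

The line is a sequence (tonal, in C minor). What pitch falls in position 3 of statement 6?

The unit is 4 notes. Position-3 pitches of the 3 shown cells: Ab3, F3, D3.
Extending down a 3rd: Bb2 → G2 → Eb2.

Eb2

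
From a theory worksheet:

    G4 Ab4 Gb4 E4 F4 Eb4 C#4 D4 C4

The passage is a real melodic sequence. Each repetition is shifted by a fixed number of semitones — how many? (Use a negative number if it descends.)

The 3-note cells begin on G4, E4, C#4 — each down a 3rd from the last.
Counting half-steps from G4 to E4: -3.

-3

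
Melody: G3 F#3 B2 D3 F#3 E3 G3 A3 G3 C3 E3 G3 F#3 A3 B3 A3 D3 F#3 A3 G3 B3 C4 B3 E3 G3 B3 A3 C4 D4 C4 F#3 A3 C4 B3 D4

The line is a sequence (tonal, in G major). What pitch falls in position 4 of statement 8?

D4

Grouping in 7s, the 4th note of each cell is D3, E3, F#3, G3, A3.
Extending up a 2nd: B3 → C4 → D4.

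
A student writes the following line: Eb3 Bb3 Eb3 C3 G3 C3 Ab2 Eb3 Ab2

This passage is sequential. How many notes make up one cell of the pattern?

3

Try groups of 3 (3 cells in 9 notes):
Eb3 Bb3 Eb3 | C3 G3 C3 | Ab2 Eb3 Ab2
That's a consistent down a 3rd shift per cell, and no other grouping gives one.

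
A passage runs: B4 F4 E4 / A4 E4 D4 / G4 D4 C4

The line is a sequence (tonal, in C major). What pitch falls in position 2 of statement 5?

With 3-note cells, note 2 of each statement runs F4, E4, D4.
Extending down a 2nd: C4 → B3.

B3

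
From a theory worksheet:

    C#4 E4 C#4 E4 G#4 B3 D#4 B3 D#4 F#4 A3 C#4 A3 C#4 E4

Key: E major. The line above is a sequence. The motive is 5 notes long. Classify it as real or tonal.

tonal

Every note is diatonic to E major.
Cell 1 has +3 semitones from note 1 to 2, but cell 2 has +4 — the interval quality changes while the contour stays the same, which is the hallmark of a tonal sequence.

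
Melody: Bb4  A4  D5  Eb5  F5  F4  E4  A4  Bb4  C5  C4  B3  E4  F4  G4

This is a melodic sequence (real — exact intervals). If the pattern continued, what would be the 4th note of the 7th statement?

With 5-note cells, note 4 of each statement runs Eb5, Bb4, F4.
Carrying that down a 4th forward: C4 → G3 → D3 → A2.

A2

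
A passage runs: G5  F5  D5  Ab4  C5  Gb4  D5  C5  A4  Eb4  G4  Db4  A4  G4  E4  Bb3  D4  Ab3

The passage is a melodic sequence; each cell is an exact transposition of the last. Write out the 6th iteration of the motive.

F#3 E3 C#3 G2 B2 F2

With a 6-note motive the entries are G5, D5, A4, each down a 4th from the previous.
Extending down a 4th: E4 → B3 → F#3.
So cell 6 is F#3 E3 C#3 G2 B2 F2.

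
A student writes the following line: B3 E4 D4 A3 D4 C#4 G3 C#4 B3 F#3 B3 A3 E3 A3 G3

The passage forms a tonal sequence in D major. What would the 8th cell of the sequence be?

The 3-note cells begin on B3, A3, G3, F#3, E3 — each down a 2nd from the last.
Extending down a 2nd: D3 → C#3 → B2.
So cell 8 is B2 E3 D3.

B2 E3 D3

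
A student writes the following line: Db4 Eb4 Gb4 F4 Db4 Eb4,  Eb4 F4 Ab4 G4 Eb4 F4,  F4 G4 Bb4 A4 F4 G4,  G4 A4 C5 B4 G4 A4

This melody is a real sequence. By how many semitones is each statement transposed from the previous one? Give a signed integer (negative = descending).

Unit = 6 notes; the statements start on Db4, Eb4, F4, G4, moving up a 2nd each time.
Db4→Eb4 is 63 − 61 = 2 semitones.

2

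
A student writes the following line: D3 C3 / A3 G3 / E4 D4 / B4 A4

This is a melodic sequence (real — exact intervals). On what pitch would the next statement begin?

F#5

Taking 2-note groups, the heads are D3, A3, E4, B4: the pattern moves up a 5th.
The next head, up a 5th from B4, is F#5.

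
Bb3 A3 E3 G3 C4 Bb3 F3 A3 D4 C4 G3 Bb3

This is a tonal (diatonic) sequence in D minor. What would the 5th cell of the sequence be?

Taking 4-note groups, the heads are Bb3, C4, D4: the pattern moves up a 2nd.
Extending up a 2nd: E4 → F4.
So cell 5 is F4 E4 Bb3 D4.

F4 E4 Bb3 D4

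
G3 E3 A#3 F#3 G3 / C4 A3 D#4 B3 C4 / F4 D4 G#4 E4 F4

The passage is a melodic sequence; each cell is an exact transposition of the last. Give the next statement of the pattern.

Bb4 G4 C#5 A4 Bb4

The 5-note cells begin on G3, C4, F4 — each up a 4th from the last.
So cell 4 is Bb4 G4 C#5 A4 Bb4.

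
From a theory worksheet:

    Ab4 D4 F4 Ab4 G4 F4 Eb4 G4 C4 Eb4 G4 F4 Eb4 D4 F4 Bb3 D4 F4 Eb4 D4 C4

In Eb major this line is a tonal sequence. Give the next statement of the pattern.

Eb4 Ab3 C4 Eb4 D4 C4 Bb3

Unit = 7 notes; the statements start on Ab4, G4, F4, moving down a 2nd each time.
Statement 4 starts on Eb4 and keeps the same diatonic contour: Eb4 Ab3 C4 Eb4 D4 C4 Bb3.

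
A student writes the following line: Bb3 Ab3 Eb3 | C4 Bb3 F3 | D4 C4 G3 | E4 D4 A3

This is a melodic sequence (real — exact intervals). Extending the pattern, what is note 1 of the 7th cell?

With 3-note cells, note 1 of each statement runs Bb3, C4, D4, E4.
Carrying that up a 2nd forward: F#4 → G#4 → A#4.

A#4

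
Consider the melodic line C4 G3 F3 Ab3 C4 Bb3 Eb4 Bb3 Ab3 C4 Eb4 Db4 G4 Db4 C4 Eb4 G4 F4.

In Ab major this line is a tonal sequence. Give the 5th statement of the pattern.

Db5 Ab4 G4 Bb4 Db5 C5

The 6-note cells begin on C4, Eb4, G4 — each up a 3rd from the last.
Carrying on: Bb4 → Db5.
So cell 5 is Db5 Ab4 G4 Bb4 Db5 C5.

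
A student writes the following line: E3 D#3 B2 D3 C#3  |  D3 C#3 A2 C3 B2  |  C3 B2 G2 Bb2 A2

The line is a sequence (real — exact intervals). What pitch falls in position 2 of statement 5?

With 5-note cells, note 2 of each statement runs D#3, C#3, B2.
Each moves down a 2nd. Continuing: A2 → G2.

G2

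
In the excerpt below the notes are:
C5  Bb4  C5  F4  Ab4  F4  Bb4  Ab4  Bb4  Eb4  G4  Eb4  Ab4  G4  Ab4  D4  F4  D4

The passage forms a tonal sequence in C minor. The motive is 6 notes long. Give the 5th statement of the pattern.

F4 Eb4 F4 Bb3 D4 Bb3

Taking 6-note groups, the heads are C5, Bb4, Ab4: the pattern moves down a 2nd.
Continuing the starts: G4 → F4.
Statement 5 starts on F4 and keeps the same diatonic contour: F4 Eb4 F4 Bb3 D4 Bb3.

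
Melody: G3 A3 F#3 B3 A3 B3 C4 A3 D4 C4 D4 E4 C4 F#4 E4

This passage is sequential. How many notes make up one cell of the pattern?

5

15 notes total. Splitting into 3 groups of 5:
G3 A3 F#3 B3 A3 | B3 C4 A3 D4 C4 | D4 E4 C4 F#4 E4
That's a consistent up a 3rd shift per cell, and no other grouping gives one.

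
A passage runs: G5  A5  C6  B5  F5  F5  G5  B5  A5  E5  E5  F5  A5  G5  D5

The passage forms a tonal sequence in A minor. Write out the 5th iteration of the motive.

Taking 5-note groups, the heads are G5, F5, E5: the pattern moves down a 2nd.
Carrying on: D5 → C5.
So cell 5 is C5 D5 F5 E5 B4.

C5 D5 F5 E5 B4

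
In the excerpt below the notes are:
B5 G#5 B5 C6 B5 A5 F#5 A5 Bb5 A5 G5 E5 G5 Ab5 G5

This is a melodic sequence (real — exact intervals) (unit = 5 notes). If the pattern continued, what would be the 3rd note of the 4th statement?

Grouping in 5s, the 3rd note of each cell is B5, A5, G5.
One more down a 2nd gives F5.

F5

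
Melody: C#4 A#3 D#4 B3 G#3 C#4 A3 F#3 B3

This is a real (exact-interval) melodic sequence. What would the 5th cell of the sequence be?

Taking 3-note groups, the heads are C#4, B3, A3: the pattern moves down a 2nd.
Extending down a 2nd: G3 → F3.
Statement 5 starts on F3 and keeps the same exact contour: F3 D3 G3.

F3 D3 G3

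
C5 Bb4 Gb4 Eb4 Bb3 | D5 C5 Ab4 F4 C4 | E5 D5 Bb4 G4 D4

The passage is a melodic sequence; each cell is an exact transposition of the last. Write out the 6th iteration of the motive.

A#5 G#5 E5 C#5 G#4

Unit = 5 notes; the statements start on C5, D5, E5, moving up a 2nd each time.
Continuing the starts: F#5 → G#5 → A#5.
From A#5 the exact shape gives A#5 G#5 E5 C#5 G#4.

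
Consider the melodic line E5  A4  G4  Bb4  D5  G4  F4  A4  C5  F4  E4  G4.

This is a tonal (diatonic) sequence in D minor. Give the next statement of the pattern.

Bb4 E4 D4 F4

With a 4-note motive the entries are E5, D5, C5, each down a 2nd from the previous.
From Bb4 the diatonic shape gives Bb4 E4 D4 F4.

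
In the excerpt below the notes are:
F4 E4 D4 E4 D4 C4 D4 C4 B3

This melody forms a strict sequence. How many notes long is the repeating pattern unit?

There are 9 notes; a 3-note unit gives 3 cells:
F4 E4 D4 | E4 D4 C4 | D4 C4 B3
That's a consistent down a 2nd shift per cell, and no other grouping gives one.

3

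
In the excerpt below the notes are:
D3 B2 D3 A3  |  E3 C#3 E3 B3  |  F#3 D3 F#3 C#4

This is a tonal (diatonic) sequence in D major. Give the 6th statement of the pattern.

B3 G3 B3 F#4

The 4-note cells begin on D3, E3, F#3 — each up a 2nd from the last.
Carrying on: G3 → A3 → B3.
So cell 6 is B3 G3 B3 F#4.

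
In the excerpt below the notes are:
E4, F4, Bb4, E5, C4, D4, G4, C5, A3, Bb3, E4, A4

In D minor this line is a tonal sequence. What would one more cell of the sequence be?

The 4-note cells begin on E4, C4, A3 — each down a 3rd from the last.
So cell 4 is F3 G3 C4 F4.

F3 G3 C4 F4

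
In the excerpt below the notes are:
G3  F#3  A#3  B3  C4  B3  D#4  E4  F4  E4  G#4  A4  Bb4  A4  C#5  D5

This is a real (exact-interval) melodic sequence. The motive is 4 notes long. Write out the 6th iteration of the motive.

Unit = 4 notes; the statements start on G3, C4, F4, Bb4, moving up a 4th each time.
Carrying on: Eb5 → Ab5.
From Ab5 the exact shape gives Ab5 G5 B5 C6.

Ab5 G5 B5 C6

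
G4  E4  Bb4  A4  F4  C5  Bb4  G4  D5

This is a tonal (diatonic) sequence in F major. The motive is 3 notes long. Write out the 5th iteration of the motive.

D5 Bb4 F5

Taking 3-note groups, the heads are G4, A4, Bb4: the pattern moves up a 2nd.
Extending up a 2nd: C5 → D5.
From D5 the diatonic shape gives D5 Bb4 F5.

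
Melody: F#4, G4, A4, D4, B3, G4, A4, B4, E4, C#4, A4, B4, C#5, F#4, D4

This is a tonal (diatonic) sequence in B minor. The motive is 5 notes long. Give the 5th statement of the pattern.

C#5 D5 E5 A4 F#4

Unit = 5 notes; the statements start on F#4, G4, A4, moving up a 2nd each time.
Extending up a 2nd: B4 → C#5.
Statement 5 starts on C#5 and keeps the same diatonic contour: C#5 D5 E5 A4 F#4.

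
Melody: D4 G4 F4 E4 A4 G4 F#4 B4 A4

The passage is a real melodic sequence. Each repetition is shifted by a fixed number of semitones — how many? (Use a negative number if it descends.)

With a 3-note motive the entries are D4, E4, F#4, each up a 2nd from the previous.
Counting half-steps from D4 to E4: 2.

2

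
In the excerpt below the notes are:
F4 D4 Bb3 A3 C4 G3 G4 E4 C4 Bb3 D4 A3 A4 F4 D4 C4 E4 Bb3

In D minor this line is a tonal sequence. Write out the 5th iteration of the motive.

C5 A4 F4 E4 G4 D4

With a 6-note motive the entries are F4, G4, A4, each up a 2nd from the previous.
Extending up a 2nd: Bb4 → C5.
From C5 the diatonic shape gives C5 A4 F4 E4 G4 D4.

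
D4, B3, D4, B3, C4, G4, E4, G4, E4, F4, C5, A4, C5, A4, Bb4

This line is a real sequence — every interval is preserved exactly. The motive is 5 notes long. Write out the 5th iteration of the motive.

Bb5 G5 Bb5 G5 Ab5

Unit = 5 notes; the statements start on D4, G4, C5, moving up a 4th each time.
Extending up a 4th: F5 → Bb5.
Statement 5 starts on Bb5 and keeps the same exact contour: Bb5 G5 Bb5 G5 Ab5.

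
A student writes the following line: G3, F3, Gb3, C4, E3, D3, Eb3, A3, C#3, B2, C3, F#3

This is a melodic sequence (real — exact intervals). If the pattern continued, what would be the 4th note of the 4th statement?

D#3

Grouping in 4s, the 4th note of each cell is C4, A3, F#3.
From F#3, down a 3rd gives D#3.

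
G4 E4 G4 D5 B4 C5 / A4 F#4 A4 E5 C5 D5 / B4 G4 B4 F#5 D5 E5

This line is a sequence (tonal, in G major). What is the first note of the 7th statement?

The 6-note cells begin on G4, A4, B4 — each up a 2nd from the last.
Continuing: C5 → D5 → E5 → F#5. Statement 7 starts on F#5.

F#5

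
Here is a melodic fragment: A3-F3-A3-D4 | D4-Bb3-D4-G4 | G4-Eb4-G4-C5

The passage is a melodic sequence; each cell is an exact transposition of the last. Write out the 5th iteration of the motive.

F5 Db5 F5 Bb5

The 4-note cells begin on A3, D4, G4 — each up a 4th from the last.
Extending up a 4th: C5 → F5.
From F5 the exact shape gives F5 Db5 F5 Bb5.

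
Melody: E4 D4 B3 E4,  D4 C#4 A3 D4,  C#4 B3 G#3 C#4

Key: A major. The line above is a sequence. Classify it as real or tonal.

tonal

Every note is diatonic to A major.
Cell 1 has -2 semitones from note 1 to 2, but cell 2 has -1 — the interval quality changes while the contour stays the same, which is the hallmark of a tonal sequence.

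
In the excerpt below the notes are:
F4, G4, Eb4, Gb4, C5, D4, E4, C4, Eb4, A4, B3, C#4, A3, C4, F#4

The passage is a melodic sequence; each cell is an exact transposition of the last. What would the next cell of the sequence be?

The 5-note cells begin on F4, D4, B3 — each down a 3rd from the last.
From G#3 the exact shape gives G#3 A#3 F#3 A3 D#4.

G#3 A#3 F#3 A3 D#4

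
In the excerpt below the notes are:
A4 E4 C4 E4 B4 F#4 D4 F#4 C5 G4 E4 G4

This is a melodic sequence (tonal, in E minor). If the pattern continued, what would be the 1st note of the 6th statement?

F#5

With 4-note cells, note 1 of each statement runs A4, B4, C5.
Extending up a 2nd: D5 → E5 → F#5.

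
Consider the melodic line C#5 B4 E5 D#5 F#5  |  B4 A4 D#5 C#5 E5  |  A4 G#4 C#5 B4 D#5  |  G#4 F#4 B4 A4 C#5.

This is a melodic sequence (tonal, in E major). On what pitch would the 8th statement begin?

C#4

Taking 5-note groups, the heads are C#5, B4, A4, G#4: the pattern moves down a 2nd.
Extending the heads down a 2nd: F#4 → E4 → D#4 → C#4.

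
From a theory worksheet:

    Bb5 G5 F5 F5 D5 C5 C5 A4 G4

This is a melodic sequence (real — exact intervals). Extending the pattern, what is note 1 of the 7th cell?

Grouping in 3s, the 1st note of each cell is Bb5, F5, C5.
Carrying that down a 4th forward: G4 → D4 → A3 → E3.

E3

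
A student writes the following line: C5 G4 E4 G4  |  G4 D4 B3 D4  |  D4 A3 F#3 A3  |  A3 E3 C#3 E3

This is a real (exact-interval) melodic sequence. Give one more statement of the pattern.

With a 4-note motive the entries are C5, G4, D4, A3, each down a 4th from the previous.
From E3 the exact shape gives E3 B2 G#2 B2.

E3 B2 G#2 B2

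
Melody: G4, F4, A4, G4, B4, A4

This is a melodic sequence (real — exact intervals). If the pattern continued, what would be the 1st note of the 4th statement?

C#5

Grouping in 2s, the 1st note of each cell is G4, A4, B4.
One more up a 2nd gives C#5.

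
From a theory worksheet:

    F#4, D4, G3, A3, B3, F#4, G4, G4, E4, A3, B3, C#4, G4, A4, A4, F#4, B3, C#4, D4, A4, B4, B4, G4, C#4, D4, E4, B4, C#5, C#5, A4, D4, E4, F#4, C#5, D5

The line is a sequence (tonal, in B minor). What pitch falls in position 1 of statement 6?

Grouping in 7s, the 1st note of each cell is F#4, G4, A4, B4, C#5.
From C#5, up a 2nd gives D5.

D5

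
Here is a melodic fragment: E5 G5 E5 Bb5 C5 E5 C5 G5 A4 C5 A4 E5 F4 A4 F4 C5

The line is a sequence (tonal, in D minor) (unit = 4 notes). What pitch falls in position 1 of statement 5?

With 4-note cells, note 1 of each statement runs E5, C5, A4, F4.
Each moves down a 3rd; the next is D4.

D4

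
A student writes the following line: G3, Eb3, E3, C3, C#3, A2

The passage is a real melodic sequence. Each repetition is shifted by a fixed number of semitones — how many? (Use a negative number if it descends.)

Taking 2-note groups, the heads are G3, E3, C#3: the pattern moves down a 3rd.
G3 to E3 spans -3 semitones.

-3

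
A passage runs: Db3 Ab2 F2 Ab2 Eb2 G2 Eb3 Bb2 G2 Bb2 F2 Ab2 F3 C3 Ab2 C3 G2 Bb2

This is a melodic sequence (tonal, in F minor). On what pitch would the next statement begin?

G3

The 6-note cells begin on Db3, Eb3, F3 — each up a 2nd from the last.
One more step up a 2nd gives G3.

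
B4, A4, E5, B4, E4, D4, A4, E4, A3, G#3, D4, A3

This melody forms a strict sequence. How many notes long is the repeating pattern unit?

There are 12 notes; a 4-note unit gives 3 cells:
B4 A4 E5 B4 | E4 D4 A4 E4 | A3 G#3 D4 A3
Each cell is the previous one down a 5th — so the unit is 4 notes.

4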